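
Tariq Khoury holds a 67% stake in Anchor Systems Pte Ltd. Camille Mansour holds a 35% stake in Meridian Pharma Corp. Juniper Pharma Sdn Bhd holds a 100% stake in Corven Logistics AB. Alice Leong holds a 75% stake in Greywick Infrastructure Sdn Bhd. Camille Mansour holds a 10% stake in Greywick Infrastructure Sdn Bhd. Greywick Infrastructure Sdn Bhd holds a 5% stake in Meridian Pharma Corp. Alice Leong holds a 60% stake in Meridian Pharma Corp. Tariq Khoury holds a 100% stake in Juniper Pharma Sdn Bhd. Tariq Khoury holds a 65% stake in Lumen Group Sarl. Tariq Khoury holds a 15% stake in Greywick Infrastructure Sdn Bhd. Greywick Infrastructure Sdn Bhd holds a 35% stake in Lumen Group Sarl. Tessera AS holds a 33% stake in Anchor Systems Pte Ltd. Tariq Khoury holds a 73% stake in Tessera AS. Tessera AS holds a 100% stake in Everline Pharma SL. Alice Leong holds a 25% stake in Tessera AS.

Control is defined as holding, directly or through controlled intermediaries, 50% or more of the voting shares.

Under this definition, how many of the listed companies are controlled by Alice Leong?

Alice holds 75% of Greywick, so Alice controls Greywick.
Alice and Greywick together hold 60% + 5% = 65% of Meridian, so Alice controls Meridian.
No other company's threshold is met.
Alice controls 2 companies.

2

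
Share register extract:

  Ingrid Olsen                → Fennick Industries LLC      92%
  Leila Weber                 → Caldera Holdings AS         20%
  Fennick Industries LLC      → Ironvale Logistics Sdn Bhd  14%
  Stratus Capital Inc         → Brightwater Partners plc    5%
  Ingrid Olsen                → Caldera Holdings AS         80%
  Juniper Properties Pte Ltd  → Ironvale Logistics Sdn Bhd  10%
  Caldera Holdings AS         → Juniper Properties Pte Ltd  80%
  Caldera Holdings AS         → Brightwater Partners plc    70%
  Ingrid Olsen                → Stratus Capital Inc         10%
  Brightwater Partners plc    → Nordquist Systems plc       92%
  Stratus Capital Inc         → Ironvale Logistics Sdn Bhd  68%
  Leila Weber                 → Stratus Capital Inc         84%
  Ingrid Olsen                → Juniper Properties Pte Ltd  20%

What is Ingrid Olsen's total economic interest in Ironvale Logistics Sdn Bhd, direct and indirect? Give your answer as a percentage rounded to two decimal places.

28.08%

Ingrid reaches Ironvale along 4 paths.
Via Stratus: 10% × 68% = 6.8%.
Via Juniper: 20% × 10% = 2%.
Via Caldera → Juniper: 80% × 80% × 10% = 6.4%.
Via Fennick: 92% × 14% = 12.88%.
Total: 6.8% + 2% + 6.4% + 12.88% = 28.08%.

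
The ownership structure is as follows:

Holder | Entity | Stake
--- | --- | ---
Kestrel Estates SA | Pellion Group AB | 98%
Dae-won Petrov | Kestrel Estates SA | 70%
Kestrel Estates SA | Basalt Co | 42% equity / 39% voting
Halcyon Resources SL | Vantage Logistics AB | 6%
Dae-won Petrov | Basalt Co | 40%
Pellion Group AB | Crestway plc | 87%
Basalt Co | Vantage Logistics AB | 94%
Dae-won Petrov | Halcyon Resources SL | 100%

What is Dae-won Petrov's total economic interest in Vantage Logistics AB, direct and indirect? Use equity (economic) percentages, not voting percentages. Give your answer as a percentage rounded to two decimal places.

71.24%

Dae-won reaches Vantage along 3 paths.
Via Kestrel → Basalt: 70% × 42% × 94% = 27.636%.
Via Basalt: 40% × 94% = 37.6%.
Via Halcyon: 100% × 6% = 6%.
Total: 27.636% + 37.6% + 6% = 71.236%.
Rounded: 71.24%.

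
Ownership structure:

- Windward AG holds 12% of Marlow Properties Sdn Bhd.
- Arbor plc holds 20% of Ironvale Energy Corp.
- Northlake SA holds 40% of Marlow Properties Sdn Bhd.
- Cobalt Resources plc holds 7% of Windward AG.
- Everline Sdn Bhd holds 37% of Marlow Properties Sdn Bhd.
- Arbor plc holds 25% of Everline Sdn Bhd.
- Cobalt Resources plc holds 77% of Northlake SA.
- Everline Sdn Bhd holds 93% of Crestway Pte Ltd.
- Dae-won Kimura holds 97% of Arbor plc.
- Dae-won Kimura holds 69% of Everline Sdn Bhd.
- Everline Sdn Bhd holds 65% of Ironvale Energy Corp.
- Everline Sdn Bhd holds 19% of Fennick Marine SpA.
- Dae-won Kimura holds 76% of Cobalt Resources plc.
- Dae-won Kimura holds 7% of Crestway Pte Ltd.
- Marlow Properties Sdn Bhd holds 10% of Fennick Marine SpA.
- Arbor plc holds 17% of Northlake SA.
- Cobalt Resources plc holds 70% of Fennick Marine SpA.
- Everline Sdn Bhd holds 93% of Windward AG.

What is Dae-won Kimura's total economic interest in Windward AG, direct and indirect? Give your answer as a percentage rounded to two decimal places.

Dae-won reaches Windward along 3 paths.
Via Everline: 69% × 93% = 64.17%.
Via Arbor → Everline: 97% × 25% × 93% = 22.5525%.
Via Cobalt: 76% × 7% = 5.32%.
Total: 64.17% + 22.5525% + 5.32% = 92.0425%.
Rounded: 92.04%.

92.04%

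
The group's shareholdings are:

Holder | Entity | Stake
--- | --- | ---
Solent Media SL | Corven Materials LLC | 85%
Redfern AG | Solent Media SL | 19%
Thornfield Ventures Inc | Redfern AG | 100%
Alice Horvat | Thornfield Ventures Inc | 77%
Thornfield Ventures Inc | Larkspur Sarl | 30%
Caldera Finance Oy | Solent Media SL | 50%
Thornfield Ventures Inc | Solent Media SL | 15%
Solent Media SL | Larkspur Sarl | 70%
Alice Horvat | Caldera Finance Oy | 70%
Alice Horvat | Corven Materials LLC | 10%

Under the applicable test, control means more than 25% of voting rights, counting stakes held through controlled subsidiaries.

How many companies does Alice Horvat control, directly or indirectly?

Alice holds 77% of Thornfield, so Alice controls Thornfield.
Alice holds 70% of Caldera, so Alice controls Caldera.
Thornfield holds 100% of Redfern, so Alice controls Redfern.
Redfern and Caldera and Thornfield together hold 19% + 50% + 15% = 84% of Solent, so Alice controls Solent.
Solent and Alice together hold 85% + 10% = 95% of Corven, so Alice controls Corven.
Thornfield and Solent together hold 30% + 70% = 100% of Larkspur, so Alice controls Larkspur.
Alice controls 6 companies.

6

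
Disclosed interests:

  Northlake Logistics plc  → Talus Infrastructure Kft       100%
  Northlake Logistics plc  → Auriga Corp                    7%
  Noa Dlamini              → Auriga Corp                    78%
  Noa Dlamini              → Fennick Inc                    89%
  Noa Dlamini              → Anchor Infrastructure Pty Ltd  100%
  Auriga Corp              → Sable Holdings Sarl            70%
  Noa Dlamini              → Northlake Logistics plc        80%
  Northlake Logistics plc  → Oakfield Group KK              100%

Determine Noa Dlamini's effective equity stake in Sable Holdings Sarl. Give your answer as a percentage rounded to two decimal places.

Noa reaches Sable along 2 paths.
Via Auriga: 78% × 70% = 54.6%.
Via Northlake → Auriga: 80% × 7% × 70% = 3.92%.
Total: 54.6% + 3.92% = 58.52%.

58.52%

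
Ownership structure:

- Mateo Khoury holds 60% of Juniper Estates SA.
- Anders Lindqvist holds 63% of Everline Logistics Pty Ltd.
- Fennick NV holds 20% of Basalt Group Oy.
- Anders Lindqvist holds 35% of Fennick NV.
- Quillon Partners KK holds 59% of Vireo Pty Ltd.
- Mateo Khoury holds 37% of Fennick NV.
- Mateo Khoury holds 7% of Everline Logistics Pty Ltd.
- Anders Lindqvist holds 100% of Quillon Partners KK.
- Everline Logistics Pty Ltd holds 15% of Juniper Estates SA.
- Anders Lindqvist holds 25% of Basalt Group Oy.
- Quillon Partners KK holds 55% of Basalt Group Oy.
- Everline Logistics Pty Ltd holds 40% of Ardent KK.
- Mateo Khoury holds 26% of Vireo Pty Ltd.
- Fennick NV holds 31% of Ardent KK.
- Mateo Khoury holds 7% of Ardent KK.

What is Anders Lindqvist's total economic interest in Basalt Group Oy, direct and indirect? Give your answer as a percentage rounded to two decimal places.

87.00%

Anders reaches Basalt along 3 paths.
Via Quillon: 100% × 55% = 55%.
Via Fennick: 35% × 20% = 7%.
Direct stake: 25% = 25%.
Total: 55% + 7% + 25% = 87%.
Rounded: 87.00%.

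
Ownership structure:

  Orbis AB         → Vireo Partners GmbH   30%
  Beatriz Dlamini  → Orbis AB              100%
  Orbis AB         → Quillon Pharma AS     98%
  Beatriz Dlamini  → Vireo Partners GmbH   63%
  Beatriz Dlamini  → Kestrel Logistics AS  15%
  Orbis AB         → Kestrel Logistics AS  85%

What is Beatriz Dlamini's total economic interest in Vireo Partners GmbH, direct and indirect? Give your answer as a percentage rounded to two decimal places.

93.00%

Beatriz reaches Vireo along 2 paths.
Via Orbis: 100% × 30% = 30%.
Direct stake: 63% = 63%.
Total: 30% + 63% = 93%.
Rounded: 93.00%.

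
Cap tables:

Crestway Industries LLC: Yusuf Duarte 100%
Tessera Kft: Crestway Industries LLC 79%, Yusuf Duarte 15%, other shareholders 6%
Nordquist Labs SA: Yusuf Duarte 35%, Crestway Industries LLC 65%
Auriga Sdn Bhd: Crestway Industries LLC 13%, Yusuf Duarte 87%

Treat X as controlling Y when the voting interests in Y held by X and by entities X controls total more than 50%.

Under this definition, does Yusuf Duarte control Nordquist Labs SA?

Yes

Yusuf holds 100% of Crestway, so Yusuf controls Crestway.
Yusuf and Crestway together hold 35% + 65% = 100% of Nordquist, so Yusuf controls Nordquist.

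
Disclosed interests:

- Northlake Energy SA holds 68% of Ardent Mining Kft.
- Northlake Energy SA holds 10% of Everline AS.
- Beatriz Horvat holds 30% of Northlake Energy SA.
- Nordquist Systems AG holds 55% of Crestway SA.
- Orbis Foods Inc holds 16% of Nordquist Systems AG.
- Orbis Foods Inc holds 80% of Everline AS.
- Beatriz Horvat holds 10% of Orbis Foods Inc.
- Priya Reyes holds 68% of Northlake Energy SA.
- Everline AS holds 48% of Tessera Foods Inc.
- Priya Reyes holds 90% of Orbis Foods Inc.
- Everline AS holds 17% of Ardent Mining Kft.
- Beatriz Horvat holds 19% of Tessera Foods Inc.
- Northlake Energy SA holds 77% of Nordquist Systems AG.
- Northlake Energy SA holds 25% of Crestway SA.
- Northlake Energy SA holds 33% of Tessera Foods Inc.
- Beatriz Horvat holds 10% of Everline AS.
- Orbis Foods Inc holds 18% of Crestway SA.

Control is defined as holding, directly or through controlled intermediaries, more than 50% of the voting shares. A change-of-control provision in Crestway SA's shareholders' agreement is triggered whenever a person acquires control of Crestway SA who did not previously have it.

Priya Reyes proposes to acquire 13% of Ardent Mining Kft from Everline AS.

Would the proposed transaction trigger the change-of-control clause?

No

The purchase adds only to Priya's holdings (Everline's stake shrinks), so Priya is the only person who could newly come to control Crestway.
Priya holds 68% of Northlake, so Priya controls Northlake.
Priya holds 90% of Orbis, so Priya controls Orbis.
Northlake and Orbis together hold 77% + 16% = 93% of Nordquist, so Priya controls Nordquist.
Orbis and Northlake and Nordquist together hold 18% + 25% + 55% = 98% of Crestway, so Priya controls Crestway.
So Priya already controls Crestway before the transaction.
After the purchase, Priya holds 13% of Ardent directly, and Everline's stake falls to 4%.
Priya controlled Crestway already, so this is not a new person acquiring control; every other person's position is unchanged or reduced.
No new person acquires control, so the clause is not triggered.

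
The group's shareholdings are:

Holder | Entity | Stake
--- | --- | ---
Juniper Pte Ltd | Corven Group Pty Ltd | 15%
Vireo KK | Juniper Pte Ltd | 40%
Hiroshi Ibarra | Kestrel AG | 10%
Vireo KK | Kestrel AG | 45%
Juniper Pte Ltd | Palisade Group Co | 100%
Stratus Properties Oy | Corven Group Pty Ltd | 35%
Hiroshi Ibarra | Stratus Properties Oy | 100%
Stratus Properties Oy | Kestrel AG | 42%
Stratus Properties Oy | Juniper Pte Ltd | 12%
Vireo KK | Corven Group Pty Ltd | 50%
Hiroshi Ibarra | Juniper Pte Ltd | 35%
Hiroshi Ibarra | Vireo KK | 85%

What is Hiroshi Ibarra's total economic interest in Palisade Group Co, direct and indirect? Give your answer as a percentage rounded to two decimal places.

81.00%

Hiroshi reaches Palisade along 3 paths.
Via Vireo → Juniper: 85% × 40% × 100% = 34%.
Via Juniper: 35% × 100% = 35%.
Via Stratus → Juniper: 100% × 12% × 100% = 12%.
Total: 34% + 35% + 12% = 81%.
Rounded: 81.00%.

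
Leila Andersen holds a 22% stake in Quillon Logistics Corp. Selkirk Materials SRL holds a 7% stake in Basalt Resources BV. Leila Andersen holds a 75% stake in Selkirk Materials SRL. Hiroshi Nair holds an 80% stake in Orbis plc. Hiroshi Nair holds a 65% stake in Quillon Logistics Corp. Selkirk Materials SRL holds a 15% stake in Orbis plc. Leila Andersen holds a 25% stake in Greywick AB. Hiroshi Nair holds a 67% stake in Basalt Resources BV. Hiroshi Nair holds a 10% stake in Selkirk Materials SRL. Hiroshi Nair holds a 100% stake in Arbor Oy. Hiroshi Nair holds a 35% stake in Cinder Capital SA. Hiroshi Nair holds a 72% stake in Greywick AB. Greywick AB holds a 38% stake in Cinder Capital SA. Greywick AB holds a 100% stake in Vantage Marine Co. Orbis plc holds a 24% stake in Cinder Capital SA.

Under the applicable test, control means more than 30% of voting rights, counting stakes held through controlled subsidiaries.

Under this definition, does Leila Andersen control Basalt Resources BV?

Leila holds 75% of Selkirk, so Leila controls Selkirk.
In Basalt, Leila's side holds only 7%, not > 30%.
So Leila does not control Basalt.

No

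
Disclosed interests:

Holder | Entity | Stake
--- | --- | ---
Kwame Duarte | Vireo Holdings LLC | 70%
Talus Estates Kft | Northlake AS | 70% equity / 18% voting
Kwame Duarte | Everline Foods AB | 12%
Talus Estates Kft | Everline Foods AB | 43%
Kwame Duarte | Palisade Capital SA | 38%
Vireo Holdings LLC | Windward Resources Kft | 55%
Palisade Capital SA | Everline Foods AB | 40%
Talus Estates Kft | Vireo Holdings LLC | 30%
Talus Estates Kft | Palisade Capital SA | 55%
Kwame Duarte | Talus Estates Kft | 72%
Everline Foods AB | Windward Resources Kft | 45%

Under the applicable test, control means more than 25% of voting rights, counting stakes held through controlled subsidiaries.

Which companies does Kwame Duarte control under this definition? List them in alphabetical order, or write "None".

Kwame holds 72% of Talus, so Kwame controls Talus.
Kwame and Talus together hold 38% + 55% = 93% of Palisade, so Kwame controls Palisade.
Talus and Kwame together hold 30% + 70% = 100% of Vireo, so Kwame controls Vireo.
Kwame and Talus and Palisade together hold 12% + 43% + 40% = 95% of Everline, so Kwame controls Everline.
Everline and Vireo together hold 45% + 55% = 100% of Windward, so Kwame controls Windward.
No other company's threshold is met.

Everline Foods AB, Palisade Capital SA, Talus Estates Kft, Vireo Holdings LLC, Windward Resources Kft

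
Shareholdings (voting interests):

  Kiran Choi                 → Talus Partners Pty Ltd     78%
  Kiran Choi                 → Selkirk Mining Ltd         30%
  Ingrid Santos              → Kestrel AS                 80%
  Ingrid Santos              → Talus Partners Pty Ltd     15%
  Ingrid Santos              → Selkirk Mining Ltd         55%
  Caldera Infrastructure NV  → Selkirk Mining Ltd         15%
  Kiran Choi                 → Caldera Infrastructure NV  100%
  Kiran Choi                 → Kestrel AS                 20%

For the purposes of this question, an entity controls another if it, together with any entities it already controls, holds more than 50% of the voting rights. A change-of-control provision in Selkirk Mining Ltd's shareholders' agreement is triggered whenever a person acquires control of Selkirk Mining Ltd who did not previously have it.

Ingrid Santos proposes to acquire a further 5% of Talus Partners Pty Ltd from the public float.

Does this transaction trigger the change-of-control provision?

No

The purchase changes only Ingrid's holdings, so Ingrid is the only person who could newly come to control Selkirk.
Ingrid holds 55% of Selkirk, so Ingrid controls Selkirk.
So Ingrid already controls Selkirk before the transaction.
After the purchase, Ingrid's direct stake in Talus rises to 15% + 5% = 20%.
Ingrid controlled Selkirk already, so this is not a new person acquiring control; every other person's position is unchanged or reduced.
No new person acquires control, so the clause is not triggered.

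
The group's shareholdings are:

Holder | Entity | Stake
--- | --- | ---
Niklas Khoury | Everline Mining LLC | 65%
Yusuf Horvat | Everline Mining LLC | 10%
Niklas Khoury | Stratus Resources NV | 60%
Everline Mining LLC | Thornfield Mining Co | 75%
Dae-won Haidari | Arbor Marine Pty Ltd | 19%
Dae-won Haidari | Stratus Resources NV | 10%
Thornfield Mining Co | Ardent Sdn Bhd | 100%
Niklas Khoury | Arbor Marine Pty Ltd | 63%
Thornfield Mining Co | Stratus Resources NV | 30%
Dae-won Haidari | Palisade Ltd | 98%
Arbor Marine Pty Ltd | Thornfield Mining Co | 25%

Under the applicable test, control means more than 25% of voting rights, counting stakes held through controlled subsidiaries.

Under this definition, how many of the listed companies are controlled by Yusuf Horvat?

0

Yusuf's largest direct stake is 10% in Everline, which does not meet the threshold.
Yusuf controls 0 companies.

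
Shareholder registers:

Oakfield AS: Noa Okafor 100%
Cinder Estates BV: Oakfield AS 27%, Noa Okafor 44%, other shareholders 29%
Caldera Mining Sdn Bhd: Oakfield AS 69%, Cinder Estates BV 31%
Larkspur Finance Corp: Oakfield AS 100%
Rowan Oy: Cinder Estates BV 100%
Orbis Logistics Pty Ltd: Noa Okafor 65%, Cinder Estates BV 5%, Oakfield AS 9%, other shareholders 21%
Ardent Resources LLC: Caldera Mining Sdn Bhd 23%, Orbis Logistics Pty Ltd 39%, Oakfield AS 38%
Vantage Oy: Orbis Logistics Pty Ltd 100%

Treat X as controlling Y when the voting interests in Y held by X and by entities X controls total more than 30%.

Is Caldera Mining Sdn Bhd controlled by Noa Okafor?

Noa holds 100% of Oakfield, so Noa controls Oakfield.
Oakfield and Noa together hold 27% + 44% = 71% of Cinder, so Noa controls Cinder.
Oakfield and Cinder together hold 69% + 31% = 100% of Caldera, so Noa controls Caldera.

Yes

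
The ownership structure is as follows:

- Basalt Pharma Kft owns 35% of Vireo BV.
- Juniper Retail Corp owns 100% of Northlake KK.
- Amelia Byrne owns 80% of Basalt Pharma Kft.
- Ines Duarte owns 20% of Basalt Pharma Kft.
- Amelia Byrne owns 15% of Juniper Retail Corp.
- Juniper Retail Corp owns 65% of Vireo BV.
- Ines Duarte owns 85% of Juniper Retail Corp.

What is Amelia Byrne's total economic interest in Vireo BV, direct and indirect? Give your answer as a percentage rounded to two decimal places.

37.75%

Amelia reaches Vireo along 2 paths.
Via Basalt: 80% × 35% = 28%.
Via Juniper: 15% × 65% = 9.75%.
Total: 28% + 9.75% = 37.75%.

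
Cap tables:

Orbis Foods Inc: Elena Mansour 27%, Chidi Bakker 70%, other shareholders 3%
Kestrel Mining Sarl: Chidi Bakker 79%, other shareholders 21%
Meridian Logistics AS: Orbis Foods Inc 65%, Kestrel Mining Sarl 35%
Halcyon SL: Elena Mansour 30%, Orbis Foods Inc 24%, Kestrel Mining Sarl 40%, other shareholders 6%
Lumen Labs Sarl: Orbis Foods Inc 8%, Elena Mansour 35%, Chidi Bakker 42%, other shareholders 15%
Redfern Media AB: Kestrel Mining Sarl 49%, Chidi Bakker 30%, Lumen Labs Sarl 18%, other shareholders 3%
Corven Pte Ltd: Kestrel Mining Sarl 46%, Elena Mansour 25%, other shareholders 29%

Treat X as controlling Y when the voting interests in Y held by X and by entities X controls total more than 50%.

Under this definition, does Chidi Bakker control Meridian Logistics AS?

Yes

Chidi holds 79% of Kestrel, so Chidi controls Kestrel.
Chidi holds 70% of Orbis, so Chidi controls Orbis.
Orbis and Kestrel together hold 65% + 35% = 100% of Meridian, so Chidi controls Meridian.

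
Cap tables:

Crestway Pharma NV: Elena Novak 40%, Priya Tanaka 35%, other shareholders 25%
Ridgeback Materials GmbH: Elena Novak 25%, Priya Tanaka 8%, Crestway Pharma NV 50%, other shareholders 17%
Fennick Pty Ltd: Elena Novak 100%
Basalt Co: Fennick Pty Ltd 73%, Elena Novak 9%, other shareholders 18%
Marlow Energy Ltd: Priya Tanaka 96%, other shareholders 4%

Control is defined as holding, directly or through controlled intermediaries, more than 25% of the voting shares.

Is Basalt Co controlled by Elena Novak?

Elena holds 100% of Fennick, so Elena controls Fennick.
Fennick and Elena together hold 73% + 9% = 82% of Basalt, so Elena controls Basalt.

Yes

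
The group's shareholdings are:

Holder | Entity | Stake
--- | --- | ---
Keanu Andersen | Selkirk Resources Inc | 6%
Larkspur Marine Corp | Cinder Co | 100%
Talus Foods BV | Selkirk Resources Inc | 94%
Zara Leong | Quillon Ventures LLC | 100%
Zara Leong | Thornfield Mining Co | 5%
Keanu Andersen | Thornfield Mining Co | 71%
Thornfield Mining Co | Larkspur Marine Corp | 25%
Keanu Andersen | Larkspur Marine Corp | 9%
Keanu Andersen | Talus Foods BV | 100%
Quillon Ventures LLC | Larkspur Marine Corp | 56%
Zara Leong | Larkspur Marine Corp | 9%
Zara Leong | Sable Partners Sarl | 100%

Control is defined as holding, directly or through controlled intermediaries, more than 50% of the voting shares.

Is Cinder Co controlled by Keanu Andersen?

No

Keanu holds 71% of Thornfield, so Keanu controls Thornfield.
Keanu holds 100% of Talus, so Keanu controls Talus.
Keanu and Talus together hold 6% + 94% = 100% of Selkirk, so Keanu controls Selkirk.
Neither Keanu nor any entity Keanu controls holds any voting interest in Cinder.
So Keanu does not control Cinder.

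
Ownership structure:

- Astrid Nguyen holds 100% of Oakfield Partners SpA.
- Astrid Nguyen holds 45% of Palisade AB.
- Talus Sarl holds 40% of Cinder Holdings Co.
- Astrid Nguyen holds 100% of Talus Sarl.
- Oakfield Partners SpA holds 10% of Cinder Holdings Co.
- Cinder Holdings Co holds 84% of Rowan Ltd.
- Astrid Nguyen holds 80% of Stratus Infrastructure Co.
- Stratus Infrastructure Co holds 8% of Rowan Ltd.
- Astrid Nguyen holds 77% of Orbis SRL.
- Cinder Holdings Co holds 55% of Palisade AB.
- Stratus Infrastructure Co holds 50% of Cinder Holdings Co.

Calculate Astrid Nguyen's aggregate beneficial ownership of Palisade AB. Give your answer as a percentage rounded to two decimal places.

Astrid reaches Palisade along 4 paths.
Via Oakfield → Cinder: 100% × 10% × 55% = 5.5%.
Via Talus → Cinder: 100% × 40% × 55% = 22%.
Via Stratus → Cinder: 80% × 50% × 55% = 22%.
Direct stake: 45% = 45%.
Total: 5.5% + 22% + 22% + 45% = 94.5%.
Rounded: 94.50%.

94.50%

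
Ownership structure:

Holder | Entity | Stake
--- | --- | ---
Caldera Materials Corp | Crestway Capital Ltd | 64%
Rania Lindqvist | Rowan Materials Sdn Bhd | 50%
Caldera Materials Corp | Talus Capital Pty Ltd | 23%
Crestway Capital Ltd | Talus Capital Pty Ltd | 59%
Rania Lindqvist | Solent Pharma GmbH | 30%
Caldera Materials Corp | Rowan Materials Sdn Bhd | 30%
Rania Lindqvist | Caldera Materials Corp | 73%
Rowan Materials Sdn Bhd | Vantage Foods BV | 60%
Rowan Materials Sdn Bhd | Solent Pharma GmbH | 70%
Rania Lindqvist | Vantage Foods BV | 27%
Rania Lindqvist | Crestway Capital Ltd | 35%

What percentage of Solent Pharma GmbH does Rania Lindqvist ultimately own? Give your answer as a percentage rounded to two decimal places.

80.33%

Rania reaches Solent along 3 paths.
Via Rowan: 50% × 70% = 35%.
Via Caldera → Rowan: 73% × 30% × 70% = 15.33%.
Direct stake: 30% = 30%.
Total: 35% + 15.33% + 30% = 80.33%.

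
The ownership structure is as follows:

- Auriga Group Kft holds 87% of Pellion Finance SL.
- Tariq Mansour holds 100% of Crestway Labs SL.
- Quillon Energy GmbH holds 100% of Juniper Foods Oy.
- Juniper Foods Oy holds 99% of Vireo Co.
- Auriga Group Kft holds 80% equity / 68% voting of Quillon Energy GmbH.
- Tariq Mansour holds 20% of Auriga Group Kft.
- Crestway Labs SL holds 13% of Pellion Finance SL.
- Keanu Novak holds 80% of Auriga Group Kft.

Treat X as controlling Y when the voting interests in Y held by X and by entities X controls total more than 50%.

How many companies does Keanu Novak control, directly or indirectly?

5

Keanu holds 80% of Auriga, so Keanu controls Auriga.
Auriga holds 68% of Quillon, so Keanu controls Quillon.
Auriga holds 87% of Pellion, so Keanu controls Pellion.
Quillon holds 100% of Juniper, so Keanu controls Juniper.
Juniper holds 99% of Vireo, so Keanu controls Vireo.
No other company's threshold is met.
Keanu controls 5 companies.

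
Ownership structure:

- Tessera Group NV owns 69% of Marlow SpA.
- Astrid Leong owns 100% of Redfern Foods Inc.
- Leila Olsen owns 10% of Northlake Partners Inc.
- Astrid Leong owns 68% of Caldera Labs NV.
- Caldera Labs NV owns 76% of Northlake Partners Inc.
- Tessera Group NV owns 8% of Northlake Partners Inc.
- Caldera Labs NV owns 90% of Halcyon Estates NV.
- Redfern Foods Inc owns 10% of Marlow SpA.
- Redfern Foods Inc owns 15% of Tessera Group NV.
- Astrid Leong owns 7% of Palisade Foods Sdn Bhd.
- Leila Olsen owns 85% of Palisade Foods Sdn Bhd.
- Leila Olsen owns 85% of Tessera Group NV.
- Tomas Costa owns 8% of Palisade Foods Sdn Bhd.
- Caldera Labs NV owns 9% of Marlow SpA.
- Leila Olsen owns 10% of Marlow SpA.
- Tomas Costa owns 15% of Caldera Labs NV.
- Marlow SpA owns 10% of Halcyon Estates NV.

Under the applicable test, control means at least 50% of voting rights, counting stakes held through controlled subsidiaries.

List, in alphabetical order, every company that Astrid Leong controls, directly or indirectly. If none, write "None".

Caldera Labs NV, Halcyon Estates NV, Northlake Partners Inc, Redfern Foods Inc

Astrid holds 100% of Redfern, so Astrid controls Redfern.
Astrid holds 68% of Caldera, so Astrid controls Caldera.
Caldera holds 76% of Northlake, so Astrid controls Northlake.
Caldera holds 90% of Halcyon, so Astrid controls Halcyon.
No other company's threshold is met.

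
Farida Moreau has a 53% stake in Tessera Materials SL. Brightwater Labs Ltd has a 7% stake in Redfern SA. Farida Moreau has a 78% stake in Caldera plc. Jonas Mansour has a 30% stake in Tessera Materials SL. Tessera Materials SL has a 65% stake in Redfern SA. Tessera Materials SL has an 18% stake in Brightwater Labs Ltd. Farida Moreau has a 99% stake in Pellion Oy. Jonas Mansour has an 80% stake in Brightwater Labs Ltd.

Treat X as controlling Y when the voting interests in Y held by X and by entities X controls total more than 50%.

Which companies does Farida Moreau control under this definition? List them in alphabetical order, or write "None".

Farida holds 53% of Tessera, so Farida controls Tessera.
Tessera holds 65% of Redfern, so Farida controls Redfern.
Farida holds 78% of Caldera, so Farida controls Caldera.
Farida holds 99% of Pellion, so Farida controls Pellion.
No other company's threshold is met.

Caldera plc, Pellion Oy, Redfern SA, Tessera Materials SL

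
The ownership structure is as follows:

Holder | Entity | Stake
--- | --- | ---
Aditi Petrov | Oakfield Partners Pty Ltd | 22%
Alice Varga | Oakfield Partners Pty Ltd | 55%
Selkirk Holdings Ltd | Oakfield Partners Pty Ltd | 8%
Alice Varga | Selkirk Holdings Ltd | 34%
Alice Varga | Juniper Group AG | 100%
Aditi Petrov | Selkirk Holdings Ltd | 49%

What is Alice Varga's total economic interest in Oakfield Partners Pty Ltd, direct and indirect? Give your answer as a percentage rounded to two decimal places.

Alice reaches Oakfield along 2 paths.
Direct stake: 55% = 55%.
Via Selkirk: 34% × 8% = 2.72%.
Total: 55% + 2.72% = 57.72%.

57.72%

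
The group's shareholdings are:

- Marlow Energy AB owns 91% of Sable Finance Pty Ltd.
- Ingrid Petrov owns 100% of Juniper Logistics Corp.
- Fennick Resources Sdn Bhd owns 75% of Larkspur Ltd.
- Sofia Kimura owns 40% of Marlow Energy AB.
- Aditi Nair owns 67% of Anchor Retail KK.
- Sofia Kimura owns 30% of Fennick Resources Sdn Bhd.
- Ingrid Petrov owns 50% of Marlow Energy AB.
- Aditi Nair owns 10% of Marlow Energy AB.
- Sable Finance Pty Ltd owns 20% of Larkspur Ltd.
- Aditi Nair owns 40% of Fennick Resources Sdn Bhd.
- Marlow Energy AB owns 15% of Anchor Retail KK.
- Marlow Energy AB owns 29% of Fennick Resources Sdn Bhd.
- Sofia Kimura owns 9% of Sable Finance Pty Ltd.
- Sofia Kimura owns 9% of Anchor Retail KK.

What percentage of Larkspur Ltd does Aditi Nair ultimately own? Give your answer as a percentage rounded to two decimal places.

34.00%

Aditi reaches Larkspur along 3 paths.
Via Marlow → Sable: 10% × 91% × 20% = 1.82%.
Via Fennick: 40% × 75% = 30%.
Via Marlow → Fennick: 10% × 29% × 75% = 2.175%.
Total: 1.82% + 30% + 2.175% = 33.995%.
Rounded: 34.00%.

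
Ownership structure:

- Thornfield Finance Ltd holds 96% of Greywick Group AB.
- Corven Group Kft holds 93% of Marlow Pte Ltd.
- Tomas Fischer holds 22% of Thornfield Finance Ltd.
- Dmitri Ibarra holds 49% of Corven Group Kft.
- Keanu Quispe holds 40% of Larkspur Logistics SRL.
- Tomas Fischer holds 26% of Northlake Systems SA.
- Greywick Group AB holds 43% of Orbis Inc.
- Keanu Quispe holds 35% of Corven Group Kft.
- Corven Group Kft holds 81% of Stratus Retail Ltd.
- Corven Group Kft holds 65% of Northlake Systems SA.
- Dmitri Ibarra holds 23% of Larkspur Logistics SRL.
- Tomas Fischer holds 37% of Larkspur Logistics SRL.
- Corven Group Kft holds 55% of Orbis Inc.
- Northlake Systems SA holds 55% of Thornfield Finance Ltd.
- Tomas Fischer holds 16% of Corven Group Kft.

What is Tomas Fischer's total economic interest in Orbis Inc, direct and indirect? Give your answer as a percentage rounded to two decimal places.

26.15%

Tomas reaches Orbis along 4 paths.
Via Corven: 16% × 55% = 8.8%.
Via Thornfield → Greywick: 22% × 96% × 43% = 9.0816%.
Via Northlake → Thornfield → Greywick: 26% × 55% × 96% × 43% = 5.90304%.
Via Corven → Northlake → Thornfield → Greywick: 16% × 65% × 55% × 96% × 43% = 2.361216%.
Total: 8.8% + 9.0816% + 5.90304% + 2.361216% = 26.145856%.
Rounded: 26.15%.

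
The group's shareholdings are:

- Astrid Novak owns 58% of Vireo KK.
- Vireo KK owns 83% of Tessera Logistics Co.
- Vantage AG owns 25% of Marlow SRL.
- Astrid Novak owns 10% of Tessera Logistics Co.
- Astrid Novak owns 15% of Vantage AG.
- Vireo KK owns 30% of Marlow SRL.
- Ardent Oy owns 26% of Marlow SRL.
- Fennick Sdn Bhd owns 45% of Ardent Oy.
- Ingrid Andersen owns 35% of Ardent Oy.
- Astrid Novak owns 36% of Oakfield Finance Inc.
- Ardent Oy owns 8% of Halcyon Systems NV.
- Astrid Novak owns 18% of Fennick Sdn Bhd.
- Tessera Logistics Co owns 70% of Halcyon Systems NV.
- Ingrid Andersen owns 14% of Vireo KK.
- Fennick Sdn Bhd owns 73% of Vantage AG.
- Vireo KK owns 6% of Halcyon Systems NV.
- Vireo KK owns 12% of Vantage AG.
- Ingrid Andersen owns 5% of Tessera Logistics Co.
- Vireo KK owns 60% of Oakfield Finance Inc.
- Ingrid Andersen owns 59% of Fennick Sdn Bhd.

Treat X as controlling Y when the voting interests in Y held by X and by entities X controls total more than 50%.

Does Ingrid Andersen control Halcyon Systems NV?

Ingrid holds 59% of Fennick, so Ingrid controls Fennick.
Fennick and Ingrid together hold 45% + 35% = 80% of Ardent, so Ingrid controls Ardent.
Fennick holds 73% of Vantage, so Ingrid controls Vantage.
Ardent and Vantage together hold 26% + 25% = 51% of Marlow, so Ingrid controls Marlow.
In Halcyon, Ingrid's side holds only 8%, not > 50%.
So Ingrid does not control Halcyon.

No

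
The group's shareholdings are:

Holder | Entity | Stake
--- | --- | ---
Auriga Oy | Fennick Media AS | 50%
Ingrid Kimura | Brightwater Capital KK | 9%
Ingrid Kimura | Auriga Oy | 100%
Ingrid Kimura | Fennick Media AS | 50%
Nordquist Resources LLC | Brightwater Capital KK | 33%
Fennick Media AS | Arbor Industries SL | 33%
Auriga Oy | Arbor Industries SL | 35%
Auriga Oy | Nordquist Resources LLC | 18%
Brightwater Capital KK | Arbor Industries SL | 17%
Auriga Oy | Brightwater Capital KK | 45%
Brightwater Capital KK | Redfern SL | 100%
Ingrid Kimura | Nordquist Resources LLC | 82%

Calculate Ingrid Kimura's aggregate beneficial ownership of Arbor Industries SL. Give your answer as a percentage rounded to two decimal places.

Ingrid reaches Arbor along 7 paths.
Via Auriga → Fennick: 100% × 50% × 33% = 16.5%.
Via Fennick: 50% × 33% = 16.5%.
Via Nordquist → Brightwater: 82% × 33% × 17% = 4.6002%.
Via Auriga → Nordquist → Brightwater: 100% × 18% × 33% × 17% = 1.0098%.
Via Brightwater: 9% × 17% = 1.53%.
Via Auriga → Brightwater: 100% × 45% × 17% = 7.65%.
Via Auriga: 100% × 35% = 35%.
Total: 16.5% + 16.5% + 4.6002% + 1.0098% + 1.53% + 7.65% + 35% = 82.79%.

82.79%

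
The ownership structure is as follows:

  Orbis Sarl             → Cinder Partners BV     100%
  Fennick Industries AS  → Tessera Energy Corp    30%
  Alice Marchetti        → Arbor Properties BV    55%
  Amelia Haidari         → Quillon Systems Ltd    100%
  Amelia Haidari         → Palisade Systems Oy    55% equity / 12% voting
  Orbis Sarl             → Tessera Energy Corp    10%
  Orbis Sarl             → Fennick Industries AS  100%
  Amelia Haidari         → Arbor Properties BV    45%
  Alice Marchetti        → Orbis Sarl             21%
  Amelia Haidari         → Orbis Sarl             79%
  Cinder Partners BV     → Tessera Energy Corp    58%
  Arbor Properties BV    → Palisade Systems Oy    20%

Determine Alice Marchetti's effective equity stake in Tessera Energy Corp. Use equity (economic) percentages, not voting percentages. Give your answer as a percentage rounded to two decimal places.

Alice reaches Tessera along 3 paths.
Via Orbis: 21% × 10% = 2.1%.
Via Orbis → Fennick: 21% × 100% × 30% = 6.3%.
Via Orbis → Cinder: 21% × 100% × 58% = 12.18%.
Total: 2.1% + 6.3% + 12.18% = 20.58%.

20.58%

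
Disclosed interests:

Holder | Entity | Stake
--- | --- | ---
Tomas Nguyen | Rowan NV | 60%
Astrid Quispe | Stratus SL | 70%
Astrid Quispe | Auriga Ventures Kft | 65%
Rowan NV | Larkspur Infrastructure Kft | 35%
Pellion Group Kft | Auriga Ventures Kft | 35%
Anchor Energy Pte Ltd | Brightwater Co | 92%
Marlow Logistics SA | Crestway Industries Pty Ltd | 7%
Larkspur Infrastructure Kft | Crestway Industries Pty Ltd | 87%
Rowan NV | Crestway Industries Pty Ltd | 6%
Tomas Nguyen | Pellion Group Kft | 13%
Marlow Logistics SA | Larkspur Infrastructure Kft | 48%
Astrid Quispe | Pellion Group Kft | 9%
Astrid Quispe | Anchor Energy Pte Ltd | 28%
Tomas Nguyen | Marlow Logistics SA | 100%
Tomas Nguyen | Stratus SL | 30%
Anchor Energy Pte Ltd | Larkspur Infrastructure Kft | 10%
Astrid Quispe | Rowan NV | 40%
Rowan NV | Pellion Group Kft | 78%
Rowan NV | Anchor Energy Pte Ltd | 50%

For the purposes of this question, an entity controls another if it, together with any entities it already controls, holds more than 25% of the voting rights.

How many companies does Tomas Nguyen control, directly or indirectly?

Tomas holds 30% of Stratus, so Tomas controls Stratus.
Tomas holds 60% of Rowan, so Tomas controls Rowan.
Rowan holds 50% of Anchor, so Tomas controls Anchor.
Rowan and Tomas together hold 78% + 13% = 91% of Pellion, so Tomas controls Pellion.
Pellion holds 35% of Auriga, so Tomas controls Auriga.
Tomas holds 100% of Marlow, so Tomas controls Marlow.
Rowan and Anchor and Marlow together hold 35% + 10% + 48% = 93% of Larkspur, so Tomas controls Larkspur.
Rowan and Larkspur and Marlow together hold 6% + 87% + 7% = 100% of Crestway, so Tomas controls Crestway.
Anchor holds 92% of Brightwater, so Tomas controls Brightwater.
Tomas controls 9 companies.

9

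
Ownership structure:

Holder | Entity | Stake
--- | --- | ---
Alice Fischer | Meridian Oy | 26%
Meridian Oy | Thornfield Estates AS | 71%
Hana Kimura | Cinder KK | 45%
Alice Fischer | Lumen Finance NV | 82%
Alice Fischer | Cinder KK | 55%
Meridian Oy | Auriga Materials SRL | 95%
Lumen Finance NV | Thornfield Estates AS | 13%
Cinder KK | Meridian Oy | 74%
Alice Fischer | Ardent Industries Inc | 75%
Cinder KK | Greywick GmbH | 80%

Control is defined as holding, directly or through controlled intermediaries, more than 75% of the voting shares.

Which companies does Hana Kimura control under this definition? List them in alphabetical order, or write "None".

Hana's largest direct stake is 45% in Cinder, which does not meet the threshold.

None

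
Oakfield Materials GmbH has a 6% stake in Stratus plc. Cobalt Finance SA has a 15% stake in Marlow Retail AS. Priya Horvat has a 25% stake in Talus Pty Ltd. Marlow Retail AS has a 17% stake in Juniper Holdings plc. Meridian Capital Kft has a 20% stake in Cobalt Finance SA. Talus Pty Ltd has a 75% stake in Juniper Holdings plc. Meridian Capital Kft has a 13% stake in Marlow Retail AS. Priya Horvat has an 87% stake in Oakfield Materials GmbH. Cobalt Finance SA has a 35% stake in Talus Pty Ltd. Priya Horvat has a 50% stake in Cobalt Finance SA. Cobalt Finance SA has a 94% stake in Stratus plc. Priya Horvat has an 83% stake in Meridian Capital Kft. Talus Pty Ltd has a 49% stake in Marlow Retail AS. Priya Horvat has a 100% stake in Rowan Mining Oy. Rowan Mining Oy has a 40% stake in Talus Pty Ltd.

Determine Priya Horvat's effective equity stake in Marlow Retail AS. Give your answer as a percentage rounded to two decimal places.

Priya reaches Marlow along 7 paths.
Via Rowan → Talus: 100% × 40% × 49% = 19.6%.
Via Talus: 25% × 49% = 12.25%.
Via Cobalt → Talus: 50% × 35% × 49% = 8.575%.
Via Meridian → Cobalt → Talus: 83% × 20% × 35% × 49% = 2.8469%.
Via Cobalt: 50% × 15% = 7.5%.
Via Meridian → Cobalt: 83% × 20% × 15% = 2.49%.
Via Meridian: 83% × 13% = 10.79%.
Total: 19.6% + 12.25% + 8.575% + 2.8469% + 7.5% + 2.49% + 10.79% = 64.0519%.
Rounded: 64.05%.

64.05%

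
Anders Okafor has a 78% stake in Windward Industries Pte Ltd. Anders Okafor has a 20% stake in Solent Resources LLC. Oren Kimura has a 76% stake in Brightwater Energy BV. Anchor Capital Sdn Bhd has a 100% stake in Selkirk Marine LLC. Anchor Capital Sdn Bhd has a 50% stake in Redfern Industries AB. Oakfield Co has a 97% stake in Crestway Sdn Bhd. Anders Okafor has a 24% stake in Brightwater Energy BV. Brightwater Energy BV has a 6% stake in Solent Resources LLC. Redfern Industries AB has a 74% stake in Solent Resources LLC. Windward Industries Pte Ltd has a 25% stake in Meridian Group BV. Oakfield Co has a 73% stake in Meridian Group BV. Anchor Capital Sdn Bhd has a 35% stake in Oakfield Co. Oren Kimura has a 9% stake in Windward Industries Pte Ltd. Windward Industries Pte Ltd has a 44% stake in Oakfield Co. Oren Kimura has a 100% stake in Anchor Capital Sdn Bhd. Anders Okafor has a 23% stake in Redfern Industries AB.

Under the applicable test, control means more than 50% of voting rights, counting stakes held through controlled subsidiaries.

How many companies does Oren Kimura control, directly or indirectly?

3

Oren holds 100% of Anchor, so Oren controls Anchor.
Oren holds 76% of Brightwater, so Oren controls Brightwater.
Anchor holds 100% of Selkirk, so Oren controls Selkirk.
No other company's threshold is met.
Oren controls 3 companies.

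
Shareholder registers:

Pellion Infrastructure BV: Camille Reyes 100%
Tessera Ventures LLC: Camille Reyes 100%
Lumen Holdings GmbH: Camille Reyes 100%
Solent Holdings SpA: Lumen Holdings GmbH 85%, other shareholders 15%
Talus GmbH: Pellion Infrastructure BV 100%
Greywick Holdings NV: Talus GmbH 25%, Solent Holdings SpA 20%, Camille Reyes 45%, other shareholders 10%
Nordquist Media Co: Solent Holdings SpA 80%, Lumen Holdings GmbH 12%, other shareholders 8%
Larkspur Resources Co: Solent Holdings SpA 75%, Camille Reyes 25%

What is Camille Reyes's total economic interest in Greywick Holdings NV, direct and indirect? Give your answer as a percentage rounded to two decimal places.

87.00%

Camille reaches Greywick along 3 paths.
Via Pellion → Talus: 100% × 100% × 25% = 25%.
Via Lumen → Solent: 100% × 85% × 20% = 17%.
Direct stake: 45% = 45%.
Total: 25% + 17% + 45% = 87%.
Rounded: 87.00%.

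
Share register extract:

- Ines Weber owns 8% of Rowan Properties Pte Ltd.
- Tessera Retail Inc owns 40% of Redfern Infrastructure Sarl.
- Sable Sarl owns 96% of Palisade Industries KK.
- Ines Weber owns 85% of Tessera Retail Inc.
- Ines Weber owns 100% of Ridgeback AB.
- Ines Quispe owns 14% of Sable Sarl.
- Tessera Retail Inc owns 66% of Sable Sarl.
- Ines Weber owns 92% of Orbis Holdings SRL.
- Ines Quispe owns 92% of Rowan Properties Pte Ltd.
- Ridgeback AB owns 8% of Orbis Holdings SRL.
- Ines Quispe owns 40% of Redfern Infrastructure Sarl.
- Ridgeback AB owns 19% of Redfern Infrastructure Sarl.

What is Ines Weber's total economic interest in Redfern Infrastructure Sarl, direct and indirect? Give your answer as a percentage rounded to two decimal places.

53.00%

Ines Weber reaches Redfern along 2 paths.
Via Tessera: 85% × 40% = 34%.
Via Ridgeback: 100% × 19% = 19%.
Total: 34% + 19% = 53%.
Rounded: 53.00%.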